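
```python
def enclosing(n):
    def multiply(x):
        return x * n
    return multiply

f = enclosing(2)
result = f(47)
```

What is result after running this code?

Step 1: enclosing(2) returns multiply closure with n = 2.
Step 2: f(47) computes 47 * 2 = 94.
Step 3: result = 94

The answer is 94.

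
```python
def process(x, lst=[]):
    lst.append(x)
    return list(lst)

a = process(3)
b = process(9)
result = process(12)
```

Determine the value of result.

Step 1: Default list is shared. list() creates copies for return values.
Step 2: Internal list grows: [3] -> [3, 9] -> [3, 9, 12].
Step 3: result = [3, 9, 12]

The answer is [3, 9, 12].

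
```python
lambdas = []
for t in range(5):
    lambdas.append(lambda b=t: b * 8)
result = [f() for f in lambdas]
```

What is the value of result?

Step 1: Default arg b=t captures t at each iteration.
Step 2: lambdas[k] has b defaulting to k, returns k * 8.
Step 3: result = [0, 8, 16, 24, 32]

The answer is [0, 8, 16, 24, 32].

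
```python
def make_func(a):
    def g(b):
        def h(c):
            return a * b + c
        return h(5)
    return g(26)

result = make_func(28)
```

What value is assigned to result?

Step 1: a = 28, b = 26, c = 5.
Step 2: h() computes a * b + c = 28 * 26 + 5 = 733.
Step 3: result = 733

The answer is 733.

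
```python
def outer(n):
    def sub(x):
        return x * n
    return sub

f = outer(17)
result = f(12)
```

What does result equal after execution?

Step 1: outer(17) creates a closure capturing n = 17.
Step 2: f(12) computes 12 * 17 = 204.
Step 3: result = 204

The answer is 204.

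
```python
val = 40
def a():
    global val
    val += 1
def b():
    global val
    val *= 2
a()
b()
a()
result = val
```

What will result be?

Step 1: val = 40.
Step 2: a(): val = 40 + 1 = 41.
Step 3: b(): val = 41 * 2 = 82.
Step 4: a(): val = 82 + 1 = 83

The answer is 83.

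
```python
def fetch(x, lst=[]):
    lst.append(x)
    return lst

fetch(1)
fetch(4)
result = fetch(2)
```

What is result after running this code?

Step 1: Mutable default argument gotcha! The list [] is created once.
Step 2: Each call appends to the SAME list: [1], [1, 4], [1, 4, 2].
Step 3: result = [1, 4, 2]

The answer is [1, 4, 2].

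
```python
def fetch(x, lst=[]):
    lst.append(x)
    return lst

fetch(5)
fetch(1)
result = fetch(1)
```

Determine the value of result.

Step 1: Mutable default argument gotcha! The list [] is created once.
Step 2: Each call appends to the SAME list: [5], [5, 1], [5, 1, 1].
Step 3: result = [5, 1, 1]

The answer is [5, 1, 1].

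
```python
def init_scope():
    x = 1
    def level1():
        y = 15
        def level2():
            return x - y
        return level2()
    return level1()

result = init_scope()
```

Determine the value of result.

Step 1: x = 1 in init_scope. y = 15 in level1.
Step 2: level2() reads x = 1 and y = 15 from enclosing scopes.
Step 3: result = 1 - 15 = -14

The answer is -14.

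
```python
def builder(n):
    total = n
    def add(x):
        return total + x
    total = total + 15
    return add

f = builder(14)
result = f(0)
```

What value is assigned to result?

Step 1: builder(14) sets total = 14, then total = 14 + 15 = 29.
Step 2: Closures capture by reference, so add sees total = 29.
Step 3: f(0) returns 29 + 0 = 29

The answer is 29.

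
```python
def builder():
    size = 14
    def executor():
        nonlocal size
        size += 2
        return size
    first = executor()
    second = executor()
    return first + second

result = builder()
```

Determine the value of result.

Step 1: size starts at 14.
Step 2: First call: size = 14 + 2 = 16, returns 16.
Step 3: Second call: size = 16 + 2 = 18, returns 18.
Step 4: result = 16 + 18 = 34

The answer is 34.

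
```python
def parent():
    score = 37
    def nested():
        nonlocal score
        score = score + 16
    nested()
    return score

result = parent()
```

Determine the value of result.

Step 1: parent() sets score = 37.
Step 2: nested() uses nonlocal to modify score in parent's scope: score = 37 + 16 = 53.
Step 3: parent() returns the modified score = 53

The answer is 53.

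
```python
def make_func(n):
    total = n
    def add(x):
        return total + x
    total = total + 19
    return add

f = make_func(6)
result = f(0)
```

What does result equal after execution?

Step 1: make_func(6) sets total = 6, then total = 6 + 19 = 25.
Step 2: Closures capture by reference, so add sees total = 25.
Step 3: f(0) returns 25 + 0 = 25

The answer is 25.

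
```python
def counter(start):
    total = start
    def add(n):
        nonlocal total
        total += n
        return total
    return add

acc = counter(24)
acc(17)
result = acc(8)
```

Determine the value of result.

Step 1: counter(24) creates closure with total = 24.
Step 2: First acc(17): total = 24 + 17 = 41.
Step 3: Second acc(8): total = 41 + 8 = 49. result = 49

The answer is 49.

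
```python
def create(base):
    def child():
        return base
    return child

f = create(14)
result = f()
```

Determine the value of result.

Step 1: create(14) creates closure capturing base = 14.
Step 2: f() returns the captured base = 14.
Step 3: result = 14

The answer is 14.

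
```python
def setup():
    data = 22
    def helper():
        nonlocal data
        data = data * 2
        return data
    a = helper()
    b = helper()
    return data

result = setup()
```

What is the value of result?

Step 1: data starts at 22.
Step 2: First helper(): data = 22 * 2 = 44.
Step 3: Second helper(): data = 44 * 2 = 88.
Step 4: result = 88

The answer is 88.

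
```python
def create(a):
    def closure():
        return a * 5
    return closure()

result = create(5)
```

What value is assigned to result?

Step 1: create(5) binds parameter a = 5.
Step 2: closure() accesses a = 5 from enclosing scope.
Step 3: result = 5 * 5 = 25

The answer is 25.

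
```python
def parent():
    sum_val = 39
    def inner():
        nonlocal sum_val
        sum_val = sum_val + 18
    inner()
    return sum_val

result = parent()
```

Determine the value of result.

Step 1: parent() sets sum_val = 39.
Step 2: inner() uses nonlocal to modify sum_val in parent's scope: sum_val = 39 + 18 = 57.
Step 3: parent() returns the modified sum_val = 57

The answer is 57.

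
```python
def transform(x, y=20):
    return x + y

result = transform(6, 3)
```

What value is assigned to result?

Step 1: transform(6, 3) overrides default y with 3.
Step 2: Returns 6 + 3 = 9.
Step 3: result = 9

The answer is 9.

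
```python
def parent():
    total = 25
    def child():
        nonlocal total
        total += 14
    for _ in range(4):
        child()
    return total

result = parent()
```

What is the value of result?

Step 1: total = 25.
Step 2: child() is called 4 times in a loop, each adding 14 via nonlocal.
Step 3: total = 25 + 14 * 4 = 81

The answer is 81.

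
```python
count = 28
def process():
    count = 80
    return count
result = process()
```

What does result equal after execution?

Step 1: Global count = 28.
Step 2: process() creates local count = 80, shadowing the global.
Step 3: Returns local count = 80. result = 80

The answer is 80.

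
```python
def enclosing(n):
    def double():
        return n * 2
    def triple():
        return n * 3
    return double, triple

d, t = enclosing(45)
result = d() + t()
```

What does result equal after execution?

Step 1: Both closures capture the same n = 45.
Step 2: d() = 45 * 2 = 90, t() = 45 * 3 = 135.
Step 3: result = 90 + 135 = 225

The answer is 225.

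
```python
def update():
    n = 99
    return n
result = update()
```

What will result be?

Step 1: update() defines n = 99 in its local scope.
Step 2: return n finds the local variable n = 99.
Step 3: result = 99

The answer is 99.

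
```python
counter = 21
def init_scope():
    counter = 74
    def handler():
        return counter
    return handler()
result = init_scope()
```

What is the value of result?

Step 1: counter = 21 globally, but init_scope() defines counter = 74 locally.
Step 2: handler() looks up counter. Not in local scope, so checks enclosing scope (init_scope) and finds counter = 74.
Step 3: result = 74

The answer is 74.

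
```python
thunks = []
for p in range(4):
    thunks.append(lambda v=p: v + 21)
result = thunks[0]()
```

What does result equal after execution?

Step 1: Default argument v=p captures p's value at definition time.
Step 2: thunks[0] was defined when p = 0, so v defaults to 0.
Step 3: result = 0 + 21 = 21 (default arg fixes the late binding issue)

The answer is 21.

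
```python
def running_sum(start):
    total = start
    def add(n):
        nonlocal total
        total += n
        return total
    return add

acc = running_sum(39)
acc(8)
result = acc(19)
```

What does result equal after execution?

Step 1: running_sum(39) creates closure with total = 39.
Step 2: First acc(8): total = 39 + 8 = 47.
Step 3: Second acc(19): total = 47 + 19 = 66. result = 66

The answer is 66.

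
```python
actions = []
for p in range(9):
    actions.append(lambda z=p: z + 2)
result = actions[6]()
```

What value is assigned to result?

Step 1: Default argument z=p captures p's value at definition time.
Step 2: actions[6] was defined when p = 6, so z defaults to 6.
Step 3: result = 6 + 2 = 8 (default arg fixes the late binding issue)

The answer is 8.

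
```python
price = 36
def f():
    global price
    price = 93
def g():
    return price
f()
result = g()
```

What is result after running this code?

Step 1: price = 36.
Step 2: f() sets global price = 93.
Step 3: g() reads global price = 93. result = 93

The answer is 93.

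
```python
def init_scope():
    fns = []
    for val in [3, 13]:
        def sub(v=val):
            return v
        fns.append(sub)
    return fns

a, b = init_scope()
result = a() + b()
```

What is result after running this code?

Step 1: Default argument v=val captures val at each iteration.
Step 2: a() returns 3 (captured at first iteration), b() returns 13 (captured at second).
Step 3: result = 3 + 13 = 16

The answer is 16.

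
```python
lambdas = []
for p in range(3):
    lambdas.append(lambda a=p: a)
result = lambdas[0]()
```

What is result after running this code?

Step 1: Default argument a=p captures p's value at each iteration.
Step 2: lambdas[0] captured a = 0 when p was 0.
Step 3: result = 0

The answer is 0.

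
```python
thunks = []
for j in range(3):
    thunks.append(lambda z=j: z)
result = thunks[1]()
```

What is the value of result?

Step 1: Default argument z=j captures j's value at each iteration.
Step 2: thunks[1] captured z = 1 when j was 1.
Step 3: result = 1

The answer is 1.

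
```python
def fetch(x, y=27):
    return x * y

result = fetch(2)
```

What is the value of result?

Step 1: fetch(2) uses default y = 27.
Step 2: Returns 2 * 27 = 54.
Step 3: result = 54

The answer is 54.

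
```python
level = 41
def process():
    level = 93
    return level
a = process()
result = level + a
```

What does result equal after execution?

Step 1: Global level = 41. process() returns local level = 93.
Step 2: a = 93. Global level still = 41.
Step 3: result = 41 + 93 = 134

The answer is 134.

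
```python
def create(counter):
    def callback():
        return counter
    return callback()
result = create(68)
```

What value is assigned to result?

Step 1: create(68) binds parameter counter = 68.
Step 2: callback() looks up counter in enclosing scope and finds the parameter counter = 68.
Step 3: result = 68

The answer is 68.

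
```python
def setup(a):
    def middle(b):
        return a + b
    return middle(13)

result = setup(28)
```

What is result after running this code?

Step 1: setup(28) passes a = 28.
Step 2: middle(13) has b = 13, reads a = 28 from enclosing.
Step 3: result = 28 + 13 = 41

The answer is 41.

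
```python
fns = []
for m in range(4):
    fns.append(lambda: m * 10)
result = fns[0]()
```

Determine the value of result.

Step 1: All lambdas reference the same variable m (late binding).
Step 2: After the loop, m = 3. Every lambda returns m * 10.
Step 3: fns[0]() = 3 * 10 = 30

The answer is 30.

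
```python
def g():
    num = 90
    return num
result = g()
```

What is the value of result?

Step 1: g() defines num = 90 in its local scope.
Step 2: return num finds the local variable num = 90.
Step 3: result = 90

The answer is 90.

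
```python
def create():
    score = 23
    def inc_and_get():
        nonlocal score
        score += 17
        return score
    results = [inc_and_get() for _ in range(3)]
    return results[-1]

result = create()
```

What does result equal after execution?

Step 1: score = 23.
Step 2: Three calls to inc_and_get(), each adding 17.
Step 3: Last value = 23 + 17 * 3 = 74

The answer is 74.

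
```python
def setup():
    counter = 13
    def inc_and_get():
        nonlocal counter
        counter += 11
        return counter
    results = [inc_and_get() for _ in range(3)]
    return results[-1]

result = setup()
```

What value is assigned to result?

Step 1: counter = 13.
Step 2: Three calls to inc_and_get(), each adding 11.
Step 3: Last value = 13 + 11 * 3 = 46

The answer is 46.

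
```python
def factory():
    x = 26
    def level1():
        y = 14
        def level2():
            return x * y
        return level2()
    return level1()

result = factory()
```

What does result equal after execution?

Step 1: x = 26 in factory. y = 14 in level1.
Step 2: level2() reads x = 26 and y = 14 from enclosing scopes.
Step 3: result = 26 * 14 = 364

The answer is 364.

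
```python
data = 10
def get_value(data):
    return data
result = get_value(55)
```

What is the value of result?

Step 1: Global data = 10.
Step 2: get_value(55) takes parameter data = 55, which shadows the global.
Step 3: result = 55

The answer is 55.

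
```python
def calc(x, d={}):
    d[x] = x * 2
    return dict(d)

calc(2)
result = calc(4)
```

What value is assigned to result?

Step 1: Mutable default dict is shared across calls.
Step 2: First call adds 2: 4. Second call adds 4: 8.
Step 3: result = {2: 4, 4: 8}

The answer is {2: 4, 4: 8}.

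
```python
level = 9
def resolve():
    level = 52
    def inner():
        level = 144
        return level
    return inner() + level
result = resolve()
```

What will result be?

Step 1: resolve() has local level = 52. inner() has local level = 144.
Step 2: inner() returns its local level = 144.
Step 3: resolve() returns 144 + its own level (52) = 196

The answer is 196.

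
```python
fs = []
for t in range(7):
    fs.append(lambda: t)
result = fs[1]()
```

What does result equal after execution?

Step 1: The loop creates 7 lambdas, all referencing the same variable t.
Step 2: After the loop, t = 6 (final value).
Step 3: fs[1]() looks up t at call time and finds 6. This is the late binding gotcha. result = 6

The answer is 6.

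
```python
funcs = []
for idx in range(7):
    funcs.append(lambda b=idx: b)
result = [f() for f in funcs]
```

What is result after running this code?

Step 1: Default arg b=idx captures idx at each iteration.
Step 2: Each lambda has its own default: 0, 1, ..., 6.
Step 3: result = [0, 1, 2, 3, 4, 5, 6]

The answer is [0, 1, 2, 3, 4, 5, 6].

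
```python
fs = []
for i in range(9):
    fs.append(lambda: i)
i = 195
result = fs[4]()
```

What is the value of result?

Step 1: Lambdas capture the variable i by reference, not by value.
Step 2: After the loop, i is reassigned to 195.
Step 3: fs[4]() looks up the current i = 195. result = 195

The answer is 195.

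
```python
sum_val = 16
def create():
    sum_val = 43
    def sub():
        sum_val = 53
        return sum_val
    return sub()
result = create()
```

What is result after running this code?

Step 1: Three scopes define sum_val: global (16), create (43), sub (53).
Step 2: sub() has its own local sum_val = 53, which shadows both enclosing and global.
Step 3: result = 53 (local wins in LEGB)

The answer is 53.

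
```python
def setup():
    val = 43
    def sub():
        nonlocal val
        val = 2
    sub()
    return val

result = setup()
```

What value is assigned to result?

Step 1: setup() sets val = 43.
Step 2: sub() uses nonlocal to reassign val = 2.
Step 3: result = 2

The answer is 2.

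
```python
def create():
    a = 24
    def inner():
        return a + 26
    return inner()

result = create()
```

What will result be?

Step 1: create() defines a = 24.
Step 2: inner() reads a = 24 from enclosing scope, returns 24 + 26 = 50.
Step 3: result = 50

The answer is 50.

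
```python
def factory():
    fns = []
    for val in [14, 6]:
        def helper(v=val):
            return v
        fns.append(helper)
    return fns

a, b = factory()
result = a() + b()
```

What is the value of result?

Step 1: Default argument v=val captures val at each iteration.
Step 2: a() returns 14 (captured at first iteration), b() returns 6 (captured at second).
Step 3: result = 14 + 6 = 20

The answer is 20.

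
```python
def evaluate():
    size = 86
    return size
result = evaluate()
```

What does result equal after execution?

Step 1: evaluate() defines size = 86 in its local scope.
Step 2: return size finds the local variable size = 86.
Step 3: result = 86

The answer is 86.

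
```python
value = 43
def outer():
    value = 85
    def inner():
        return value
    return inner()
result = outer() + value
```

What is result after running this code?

Step 1: Global value = 43. outer() shadows with value = 85.
Step 2: inner() returns enclosing value = 85. outer() = 85.
Step 3: result = 85 + global value (43) = 128

The answer is 128.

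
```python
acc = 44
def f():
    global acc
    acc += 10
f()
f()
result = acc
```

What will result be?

Step 1: acc = 44.
Step 2: First f(): acc = 44 + 10 = 54.
Step 3: Second f(): acc = 54 + 10 = 64. result = 64

The answer is 64.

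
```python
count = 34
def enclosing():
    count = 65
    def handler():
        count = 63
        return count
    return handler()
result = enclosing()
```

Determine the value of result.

Step 1: Three scopes define count: global (34), enclosing (65), handler (63).
Step 2: handler() has its own local count = 63, which shadows both enclosing and global.
Step 3: result = 63 (local wins in LEGB)

The answer is 63.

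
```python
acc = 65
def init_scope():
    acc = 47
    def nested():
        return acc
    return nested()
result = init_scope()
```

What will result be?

Step 1: acc = 65 globally, but init_scope() defines acc = 47 locally.
Step 2: nested() looks up acc. Not in local scope, so checks enclosing scope (init_scope) and finds acc = 47.
Step 3: result = 47

The answer is 47.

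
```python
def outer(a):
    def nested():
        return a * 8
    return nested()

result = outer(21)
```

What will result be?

Step 1: outer(21) binds parameter a = 21.
Step 2: nested() accesses a = 21 from enclosing scope.
Step 3: result = 21 * 8 = 168

The answer is 168.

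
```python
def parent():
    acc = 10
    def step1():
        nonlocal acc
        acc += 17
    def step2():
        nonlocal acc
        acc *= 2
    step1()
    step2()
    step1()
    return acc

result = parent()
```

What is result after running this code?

Step 1: acc = 10.
Step 2: step1(): acc = 10 + 17 = 27.
Step 3: step2(): acc = 27 * 2 = 54.
Step 4: step1(): acc = 54 + 17 = 71. result = 71

The answer is 71.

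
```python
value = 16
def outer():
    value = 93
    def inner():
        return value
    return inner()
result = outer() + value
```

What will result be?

Step 1: Global value = 16. outer() shadows with value = 93.
Step 2: inner() returns enclosing value = 93. outer() = 93.
Step 3: result = 93 + global value (16) = 109

The answer is 109.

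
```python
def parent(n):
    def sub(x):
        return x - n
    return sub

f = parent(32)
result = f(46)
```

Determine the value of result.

Step 1: parent(32) creates a closure capturing n = 32.
Step 2: f(46) computes 46 - 32 = 14.
Step 3: result = 14

The answer is 14.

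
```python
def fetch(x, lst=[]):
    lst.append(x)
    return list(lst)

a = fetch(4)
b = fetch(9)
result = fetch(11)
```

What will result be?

Step 1: Default list is shared. list() creates copies for return values.
Step 2: Internal list grows: [4] -> [4, 9] -> [4, 9, 11].
Step 3: result = [4, 9, 11]

The answer is [4, 9, 11].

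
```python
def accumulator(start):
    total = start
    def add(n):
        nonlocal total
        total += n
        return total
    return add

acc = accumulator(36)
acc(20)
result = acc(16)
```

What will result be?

Step 1: accumulator(36) creates closure with total = 36.
Step 2: First acc(20): total = 36 + 20 = 56.
Step 3: Second acc(16): total = 56 + 16 = 72. result = 72

The answer is 72.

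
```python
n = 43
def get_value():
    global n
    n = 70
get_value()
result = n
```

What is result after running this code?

Step 1: n = 43 globally.
Step 2: get_value() declares global n and sets it to 70.
Step 3: After get_value(), global n = 70. result = 70

The answer is 70.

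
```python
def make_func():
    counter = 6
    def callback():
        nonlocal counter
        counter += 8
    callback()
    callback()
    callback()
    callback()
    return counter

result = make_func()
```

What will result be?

Step 1: counter starts at 6.
Step 2: callback() is called 4 times, each adding 8.
Step 3: counter = 6 + 8 * 4 = 38

The answer is 38.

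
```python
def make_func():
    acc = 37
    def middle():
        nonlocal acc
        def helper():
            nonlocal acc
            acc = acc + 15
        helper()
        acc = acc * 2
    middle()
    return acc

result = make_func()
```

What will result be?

Step 1: acc = 37.
Step 2: helper() adds 15: acc = 37 + 15 = 52.
Step 3: middle() doubles: acc = 52 * 2 = 104.
Step 4: result = 104

The answer is 104.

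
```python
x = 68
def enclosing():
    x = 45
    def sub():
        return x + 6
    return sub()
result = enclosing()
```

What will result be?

Step 1: enclosing() shadows global x with x = 45.
Step 2: sub() finds x = 45 in enclosing scope, computes 45 + 6 = 51.
Step 3: result = 51

The answer is 51.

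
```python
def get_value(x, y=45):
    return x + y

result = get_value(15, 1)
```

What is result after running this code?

Step 1: get_value(15, 1) overrides default y with 1.
Step 2: Returns 15 + 1 = 16.
Step 3: result = 16

The answer is 16.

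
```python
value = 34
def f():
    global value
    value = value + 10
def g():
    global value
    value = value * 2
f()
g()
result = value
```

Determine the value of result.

Step 1: value = 34.
Step 2: f() adds 10: value = 34 + 10 = 44.
Step 3: g() doubles: value = 44 * 2 = 88.
Step 4: result = 88

The answer is 88.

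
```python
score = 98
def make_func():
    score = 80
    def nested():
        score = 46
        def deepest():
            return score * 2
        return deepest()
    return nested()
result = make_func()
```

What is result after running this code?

Step 1: deepest() looks up score through LEGB: not local, finds score = 46 in enclosing nested().
Step 2: Returns 46 * 2 = 92.
Step 3: result = 92

The answer is 92.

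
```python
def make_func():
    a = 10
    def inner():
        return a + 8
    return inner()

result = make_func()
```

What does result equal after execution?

Step 1: make_func() defines a = 10.
Step 2: inner() reads a = 10 from enclosing scope, returns 10 + 8 = 18.
Step 3: result = 18

The answer is 18.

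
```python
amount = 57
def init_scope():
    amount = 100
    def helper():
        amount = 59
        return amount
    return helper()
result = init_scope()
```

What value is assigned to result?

Step 1: Three scopes define amount: global (57), init_scope (100), helper (59).
Step 2: helper() has its own local amount = 59, which shadows both enclosing and global.
Step 3: result = 59 (local wins in LEGB)

The answer is 59.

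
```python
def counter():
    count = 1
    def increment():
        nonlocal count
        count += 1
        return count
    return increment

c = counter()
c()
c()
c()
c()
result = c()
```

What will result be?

Step 1: counter() creates closure with count = 1.
Step 2: Each c() call increments count via nonlocal. After 5 calls: 1 + 5 = 6.
Step 3: result = 6

The answer is 6.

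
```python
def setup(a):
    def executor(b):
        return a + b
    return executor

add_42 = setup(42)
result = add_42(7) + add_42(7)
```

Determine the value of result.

Step 1: add_42 captures a = 42.
Step 2: add_42(7) = 42 + 7 = 49, called twice.
Step 3: result = 49 + 49 = 98

The answer is 98.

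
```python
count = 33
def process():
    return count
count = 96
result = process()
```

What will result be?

Step 1: count is first set to 33, then reassigned to 96.
Step 2: process() is called after the reassignment, so it looks up the current global count = 96.
Step 3: result = 96

The answer is 96.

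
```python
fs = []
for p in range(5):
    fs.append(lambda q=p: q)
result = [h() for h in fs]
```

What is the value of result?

Step 1: Default arg q=p captures p at each iteration.
Step 2: Each lambda has its own default: 0, 1, ..., 4.
Step 3: result = [0, 1, 2, 3, 4]

The answer is [0, 1, 2, 3, 4].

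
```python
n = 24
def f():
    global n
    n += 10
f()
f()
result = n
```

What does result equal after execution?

Step 1: n = 24.
Step 2: First f(): n = 24 + 10 = 34.
Step 3: Second f(): n = 34 + 10 = 44. result = 44

The answer is 44.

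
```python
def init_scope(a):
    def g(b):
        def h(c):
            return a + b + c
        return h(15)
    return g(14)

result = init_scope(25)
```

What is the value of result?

Step 1: a = 25, b = 14, c = 15 across three nested scopes.
Step 2: h() accesses all three via LEGB rule.
Step 3: result = 25 + 14 + 15 = 54

The answer is 54.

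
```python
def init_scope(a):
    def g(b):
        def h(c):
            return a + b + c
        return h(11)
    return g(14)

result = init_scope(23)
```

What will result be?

Step 1: a = 23, b = 14, c = 11 across three nested scopes.
Step 2: h() accesses all three via LEGB rule.
Step 3: result = 23 + 14 + 11 = 48

The answer is 48.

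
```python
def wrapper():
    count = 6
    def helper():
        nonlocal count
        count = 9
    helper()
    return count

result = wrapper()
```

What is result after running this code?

Step 1: wrapper() sets count = 6.
Step 2: helper() uses nonlocal to reassign count = 9.
Step 3: result = 9

The answer is 9.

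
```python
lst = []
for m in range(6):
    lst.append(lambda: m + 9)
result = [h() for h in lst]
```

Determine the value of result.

Step 1: All lambdas capture m by reference. After the loop, m = 5.
Step 2: Each call returns 5 + 9 = 14.
Step 3: result = [14, 14, 14, 14, 14, 14]

The answer is [14, 14, 14, 14, 14, 14].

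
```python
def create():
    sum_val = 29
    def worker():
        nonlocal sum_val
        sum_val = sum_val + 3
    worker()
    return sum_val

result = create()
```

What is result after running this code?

Step 1: create() sets sum_val = 29.
Step 2: worker() uses nonlocal to modify sum_val in create's scope: sum_val = 29 + 3 = 32.
Step 3: create() returns the modified sum_val = 32

The answer is 32.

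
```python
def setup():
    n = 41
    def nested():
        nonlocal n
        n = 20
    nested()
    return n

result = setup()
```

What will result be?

Step 1: setup() sets n = 41.
Step 2: nested() uses nonlocal to reassign n = 20.
Step 3: result = 20

The answer is 20.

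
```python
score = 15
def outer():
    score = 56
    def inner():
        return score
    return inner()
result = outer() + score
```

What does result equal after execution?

Step 1: Global score = 15. outer() shadows with score = 56.
Step 2: inner() returns enclosing score = 56. outer() = 56.
Step 3: result = 56 + global score (15) = 71

The answer is 71.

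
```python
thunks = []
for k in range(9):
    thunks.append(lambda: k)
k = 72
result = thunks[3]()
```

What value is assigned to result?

Step 1: Lambdas capture the variable k by reference, not by value.
Step 2: After the loop, k is reassigned to 72.
Step 3: thunks[3]() looks up the current k = 72. result = 72

The answer is 72.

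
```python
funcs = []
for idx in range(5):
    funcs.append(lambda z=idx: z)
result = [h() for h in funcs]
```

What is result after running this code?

Step 1: Default arg z=idx captures idx at each iteration.
Step 2: Each lambda has its own default: 0, 1, ..., 4.
Step 3: result = [0, 1, 2, 3, 4]

The answer is [0, 1, 2, 3, 4].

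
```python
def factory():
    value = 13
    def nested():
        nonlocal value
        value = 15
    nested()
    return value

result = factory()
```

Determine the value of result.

Step 1: factory() sets value = 13.
Step 2: nested() uses nonlocal to reassign value = 15.
Step 3: result = 15

The answer is 15.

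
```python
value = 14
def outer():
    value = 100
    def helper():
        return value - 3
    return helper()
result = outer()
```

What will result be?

Step 1: outer() shadows global value with value = 100.
Step 2: helper() finds value = 100 in enclosing scope, computes 100 - 3 = 97.
Step 3: result = 97

The answer is 97.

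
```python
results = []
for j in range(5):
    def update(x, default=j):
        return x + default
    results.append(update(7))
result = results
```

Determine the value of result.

Step 1: Default argument default=j is evaluated at function definition time.
Step 2: Each iteration creates update with default = current j value.
Step 3: update(7) returns 7 + default. results = [7, 8, 9, 10, 11]

The answer is [7, 8, 9, 10, 11].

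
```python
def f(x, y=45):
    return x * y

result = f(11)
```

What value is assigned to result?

Step 1: f(11) uses default y = 45.
Step 2: Returns 11 * 45 = 495.
Step 3: result = 495

The answer is 495.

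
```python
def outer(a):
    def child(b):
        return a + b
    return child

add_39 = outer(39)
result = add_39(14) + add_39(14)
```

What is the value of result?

Step 1: add_39 captures a = 39.
Step 2: add_39(14) = 39 + 14 = 53, called twice.
Step 3: result = 53 + 53 = 106

The answer is 106.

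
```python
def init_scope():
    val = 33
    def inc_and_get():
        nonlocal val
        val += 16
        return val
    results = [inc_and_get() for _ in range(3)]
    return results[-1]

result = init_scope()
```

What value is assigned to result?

Step 1: val = 33.
Step 2: Three calls to inc_and_get(), each adding 16.
Step 3: Last value = 33 + 16 * 3 = 81

The answer is 81.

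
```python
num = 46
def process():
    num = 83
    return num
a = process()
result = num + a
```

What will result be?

Step 1: Global num = 46. process() returns local num = 83.
Step 2: a = 83. Global num still = 46.
Step 3: result = 46 + 83 = 129

The answer is 129.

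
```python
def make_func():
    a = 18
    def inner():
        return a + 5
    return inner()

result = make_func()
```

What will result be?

Step 1: make_func() defines a = 18.
Step 2: inner() reads a = 18 from enclosing scope, returns 18 + 5 = 23.
Step 3: result = 23

The answer is 23.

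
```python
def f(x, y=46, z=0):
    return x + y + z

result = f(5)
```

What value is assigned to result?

Step 1: f(5) uses defaults y = 46, z = 0.
Step 2: Returns 5 + 46 + 0 = 51.
Step 3: result = 51

The answer is 51.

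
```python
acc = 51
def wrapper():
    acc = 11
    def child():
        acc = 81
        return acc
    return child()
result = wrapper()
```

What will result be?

Step 1: Three scopes define acc: global (51), wrapper (11), child (81).
Step 2: child() has its own local acc = 81, which shadows both enclosing and global.
Step 3: result = 81 (local wins in LEGB)

The answer is 81.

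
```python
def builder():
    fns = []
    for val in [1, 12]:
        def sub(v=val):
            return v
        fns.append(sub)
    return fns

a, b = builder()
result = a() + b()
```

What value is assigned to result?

Step 1: Default argument v=val captures val at each iteration.
Step 2: a() returns 1 (captured at first iteration), b() returns 12 (captured at second).
Step 3: result = 1 + 12 = 13

The answer is 13.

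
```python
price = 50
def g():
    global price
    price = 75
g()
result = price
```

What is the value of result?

Step 1: price = 50 globally.
Step 2: g() declares global price and sets it to 75.
Step 3: After g(), global price = 75. result = 75

The answer is 75.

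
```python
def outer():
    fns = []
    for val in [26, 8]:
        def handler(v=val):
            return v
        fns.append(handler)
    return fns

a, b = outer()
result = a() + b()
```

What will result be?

Step 1: Default argument v=val captures val at each iteration.
Step 2: a() returns 26 (captured at first iteration), b() returns 8 (captured at second).
Step 3: result = 26 + 8 = 34

The answer is 34.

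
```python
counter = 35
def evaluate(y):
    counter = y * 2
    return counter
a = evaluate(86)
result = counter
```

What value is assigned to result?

Step 1: Global counter = 35.
Step 2: evaluate(86) creates local counter = 86 * 2 = 172.
Step 3: Global counter unchanged because no global keyword. result = 35

The answer is 35.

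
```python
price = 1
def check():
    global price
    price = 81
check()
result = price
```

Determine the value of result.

Step 1: price = 1 globally.
Step 2: check() declares global price and sets it to 81.
Step 3: After check(), global price = 81. result = 81

The answer is 81.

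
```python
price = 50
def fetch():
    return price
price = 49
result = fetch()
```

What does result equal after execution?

Step 1: price is first set to 50, then reassigned to 49.
Step 2: fetch() is called after the reassignment, so it looks up the current global price = 49.
Step 3: result = 49

The answer is 49.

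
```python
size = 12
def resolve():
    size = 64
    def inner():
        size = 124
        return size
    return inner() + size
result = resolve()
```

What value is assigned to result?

Step 1: resolve() has local size = 64. inner() has local size = 124.
Step 2: inner() returns its local size = 124.
Step 3: resolve() returns 124 + its own size (64) = 188

The answer is 188.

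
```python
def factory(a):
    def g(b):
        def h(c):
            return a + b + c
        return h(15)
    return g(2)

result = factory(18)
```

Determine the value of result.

Step 1: a = 18, b = 2, c = 15 across three nested scopes.
Step 2: h() accesses all three via LEGB rule.
Step 3: result = 18 + 2 + 15 = 35

The answer is 35.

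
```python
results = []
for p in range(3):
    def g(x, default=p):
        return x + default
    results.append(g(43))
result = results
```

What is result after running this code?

Step 1: Default argument default=p is evaluated at function definition time.
Step 2: Each iteration creates g with default = current p value.
Step 3: g(43) returns 43 + default. results = [43, 44, 45]

The answer is [43, 44, 45].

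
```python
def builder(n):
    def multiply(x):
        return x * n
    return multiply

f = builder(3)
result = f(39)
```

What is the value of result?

Step 1: builder(3) returns multiply closure with n = 3.
Step 2: f(39) computes 39 * 3 = 117.
Step 3: result = 117

The answer is 117.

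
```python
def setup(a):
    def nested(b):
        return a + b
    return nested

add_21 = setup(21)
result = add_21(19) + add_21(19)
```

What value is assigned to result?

Step 1: add_21 captures a = 21.
Step 2: add_21(19) = 21 + 19 = 40, called twice.
Step 3: result = 40 + 40 = 80

The answer is 80.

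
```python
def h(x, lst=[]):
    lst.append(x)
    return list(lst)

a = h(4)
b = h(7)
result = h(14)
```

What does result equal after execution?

Step 1: Default list is shared. list() creates copies for return values.
Step 2: Internal list grows: [4] -> [4, 7] -> [4, 7, 14].
Step 3: result = [4, 7, 14]

The answer is [4, 7, 14].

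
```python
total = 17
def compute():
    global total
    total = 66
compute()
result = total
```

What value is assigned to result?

Step 1: total = 17 globally.
Step 2: compute() declares global total and sets it to 66.
Step 3: After compute(), global total = 66. result = 66

The answer is 66.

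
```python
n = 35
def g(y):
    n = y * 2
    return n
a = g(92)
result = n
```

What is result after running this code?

Step 1: Global n = 35.
Step 2: g(92) creates local n = 92 * 2 = 184.
Step 3: Global n unchanged because no global keyword. result = 35

The answer is 35.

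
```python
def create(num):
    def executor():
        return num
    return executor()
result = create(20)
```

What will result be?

Step 1: create(20) binds parameter num = 20.
Step 2: executor() looks up num in enclosing scope and finds the parameter num = 20.
Step 3: result = 20

The answer is 20.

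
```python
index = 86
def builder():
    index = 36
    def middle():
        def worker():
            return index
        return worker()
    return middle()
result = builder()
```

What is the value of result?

Step 1: builder() defines index = 36. middle() and worker() have no local index.
Step 2: worker() checks local (none), enclosing middle() (none), enclosing builder() and finds index = 36.
Step 3: result = 36

The answer is 36.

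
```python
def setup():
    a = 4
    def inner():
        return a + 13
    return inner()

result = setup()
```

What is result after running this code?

Step 1: setup() defines a = 4.
Step 2: inner() reads a = 4 from enclosing scope, returns 4 + 13 = 17.
Step 3: result = 17

The answer is 17.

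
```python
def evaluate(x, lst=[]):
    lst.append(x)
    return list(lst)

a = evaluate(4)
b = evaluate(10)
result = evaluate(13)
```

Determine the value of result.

Step 1: Default list is shared. list() creates copies for return values.
Step 2: Internal list grows: [4] -> [4, 10] -> [4, 10, 13].
Step 3: result = [4, 10, 13]

The answer is [4, 10, 13].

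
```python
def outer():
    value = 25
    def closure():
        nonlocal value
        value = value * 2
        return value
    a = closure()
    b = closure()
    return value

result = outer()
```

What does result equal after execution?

Step 1: value starts at 25.
Step 2: First closure(): value = 25 * 2 = 50.
Step 3: Second closure(): value = 50 * 2 = 100.
Step 4: result = 100

The answer is 100.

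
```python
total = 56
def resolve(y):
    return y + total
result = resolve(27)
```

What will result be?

Step 1: total = 56 is defined globally.
Step 2: resolve(27) uses parameter y = 27 and looks up total from global scope = 56.
Step 3: result = 27 + 56 = 83

The answer is 83.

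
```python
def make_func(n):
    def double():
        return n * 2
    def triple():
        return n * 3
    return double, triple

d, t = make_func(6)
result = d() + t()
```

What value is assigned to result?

Step 1: Both closures capture the same n = 6.
Step 2: d() = 6 * 2 = 12, t() = 6 * 3 = 18.
Step 3: result = 12 + 18 = 30

The answer is 30.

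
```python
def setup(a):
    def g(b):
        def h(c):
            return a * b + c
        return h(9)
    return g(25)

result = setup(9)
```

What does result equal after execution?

Step 1: a = 9, b = 25, c = 9.
Step 2: h() computes a * b + c = 9 * 25 + 9 = 234.
Step 3: result = 234

The answer is 234.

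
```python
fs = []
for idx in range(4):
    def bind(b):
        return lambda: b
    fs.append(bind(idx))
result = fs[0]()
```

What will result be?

Step 1: bind(idx) creates a new scope capturing b = idx at call time.
Step 2: fs[0] = bind(0), so its lambda captures b = 0.
Step 3: result = 0 (closure factory fixes late binding)

The answer is 0.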